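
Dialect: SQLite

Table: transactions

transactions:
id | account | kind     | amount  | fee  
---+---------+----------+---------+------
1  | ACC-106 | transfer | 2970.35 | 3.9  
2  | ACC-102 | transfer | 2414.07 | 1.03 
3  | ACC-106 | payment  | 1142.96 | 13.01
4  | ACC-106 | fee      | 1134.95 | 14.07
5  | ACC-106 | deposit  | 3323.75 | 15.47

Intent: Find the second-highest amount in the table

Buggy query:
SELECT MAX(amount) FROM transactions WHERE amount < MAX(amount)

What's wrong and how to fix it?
Bug: MAX(amount) on the right of the comparison is an aggregate-in-WHERE error

Fix: Compute the overall MAX in a subquery, then take MAX of rows below it

Corrected query:
SELECT MAX(amount) FROM transactions WHERE amount < (SELECT MAX(amount) FROM transactions)

Result:
MAX(amount)
-----------
2970.35    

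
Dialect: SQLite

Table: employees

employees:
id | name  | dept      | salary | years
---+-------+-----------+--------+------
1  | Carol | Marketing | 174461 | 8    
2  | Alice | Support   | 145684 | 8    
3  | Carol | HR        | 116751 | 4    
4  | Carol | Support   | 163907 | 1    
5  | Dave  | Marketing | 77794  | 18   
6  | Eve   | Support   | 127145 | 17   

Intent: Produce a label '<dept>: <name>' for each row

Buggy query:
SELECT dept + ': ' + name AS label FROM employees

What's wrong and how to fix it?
Bug: '+' is numeric addition; on text columns SQLite converts them to 0 instead of concatenating

Fix: Use the || operator for string concatenation

Corrected query:
SELECT dept || ': ' || name AS label FROM employees

Result:
label           
----------------
Marketing: Carol
Support: Alice  
HR: Carol       
Support: Carol  
Marketing: Dave 
Support: Eve    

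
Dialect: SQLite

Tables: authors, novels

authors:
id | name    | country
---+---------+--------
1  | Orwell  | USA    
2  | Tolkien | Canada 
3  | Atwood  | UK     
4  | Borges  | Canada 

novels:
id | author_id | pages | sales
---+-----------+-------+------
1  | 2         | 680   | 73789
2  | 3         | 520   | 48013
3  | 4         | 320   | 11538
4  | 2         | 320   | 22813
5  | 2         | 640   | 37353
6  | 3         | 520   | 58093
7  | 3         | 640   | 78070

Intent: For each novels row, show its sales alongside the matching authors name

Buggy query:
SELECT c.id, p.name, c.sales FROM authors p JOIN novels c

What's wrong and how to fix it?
Bug: Missing join condition: each novels row is matched to all authors rows instead of just its own

Fix: Add ON c.author_id = p.id to the JOIN

Corrected query:
SELECT c.id, p.name, c.sales FROM authors p JOIN novels c ON c.author_id = p.id

Result:
id | name    | sales
---+---------+------
1  | Tolkien | 73789
2  | Atwood  | 48013
3  | Borges  | 11538
4  | Tolkien | 22813
5  | Tolkien | 37353
6  | Atwood  | 58093
7  | Atwood  | 78070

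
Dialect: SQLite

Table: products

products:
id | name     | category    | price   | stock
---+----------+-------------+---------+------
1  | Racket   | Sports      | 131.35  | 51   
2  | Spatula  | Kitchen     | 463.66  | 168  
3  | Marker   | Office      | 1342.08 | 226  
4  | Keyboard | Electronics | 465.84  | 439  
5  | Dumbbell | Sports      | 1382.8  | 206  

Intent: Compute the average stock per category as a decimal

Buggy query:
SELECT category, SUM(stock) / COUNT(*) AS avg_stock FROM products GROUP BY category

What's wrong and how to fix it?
Bug: Both operands are integers, so '/' performs integer division and truncates

Fix: Multiply by 1.0 (or CAST to REAL) to force floating-point division

Corrected query:
SELECT category, SUM(stock) * 1.0 / COUNT(*) AS avg_stock FROM products GROUP BY category

Result:
category    | avg_stock
------------+----------
Electronics | 439      
Kitchen     | 168      
Office      | 226      
Sports      | 128.5    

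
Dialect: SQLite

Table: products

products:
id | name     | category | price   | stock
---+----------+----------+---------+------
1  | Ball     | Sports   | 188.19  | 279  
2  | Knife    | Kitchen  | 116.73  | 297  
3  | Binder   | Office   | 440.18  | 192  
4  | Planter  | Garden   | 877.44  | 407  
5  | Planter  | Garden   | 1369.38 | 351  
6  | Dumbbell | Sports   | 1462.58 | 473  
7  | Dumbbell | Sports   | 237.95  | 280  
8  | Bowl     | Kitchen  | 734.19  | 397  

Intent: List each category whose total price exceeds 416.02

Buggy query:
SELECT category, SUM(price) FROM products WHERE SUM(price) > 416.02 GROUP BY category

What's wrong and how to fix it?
Bug: WHERE runs before GROUP BY, so aggregates aren't available there

Fix: Move the aggregate condition to a HAVING clause

Corrected query:
SELECT category, SUM(price) FROM products GROUP BY category HAVING SUM(price) > 416.02

Result:
category | SUM(price)
---------+-----------
Garden   | 2246.82   
Kitchen  | 850.92    
Office   | 440.18    
Sports   | 1888.72   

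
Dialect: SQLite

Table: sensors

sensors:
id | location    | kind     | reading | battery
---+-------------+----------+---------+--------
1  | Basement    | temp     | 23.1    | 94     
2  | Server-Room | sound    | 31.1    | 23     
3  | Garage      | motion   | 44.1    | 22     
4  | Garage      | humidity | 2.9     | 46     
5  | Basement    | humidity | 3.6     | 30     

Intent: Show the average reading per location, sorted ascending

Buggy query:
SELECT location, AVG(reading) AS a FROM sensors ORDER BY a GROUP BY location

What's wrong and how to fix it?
Bug: GROUP BY must precede ORDER BY

Fix: Reorder: SELECT … FROM … GROUP BY … ORDER BY …

Corrected query:
SELECT location, AVG(reading) AS a FROM sensors GROUP BY location ORDER BY a

Result:
location    | a    
------------+------
Basement    | 13.35
Garage      | 23.5 
Server-Room | 31.1 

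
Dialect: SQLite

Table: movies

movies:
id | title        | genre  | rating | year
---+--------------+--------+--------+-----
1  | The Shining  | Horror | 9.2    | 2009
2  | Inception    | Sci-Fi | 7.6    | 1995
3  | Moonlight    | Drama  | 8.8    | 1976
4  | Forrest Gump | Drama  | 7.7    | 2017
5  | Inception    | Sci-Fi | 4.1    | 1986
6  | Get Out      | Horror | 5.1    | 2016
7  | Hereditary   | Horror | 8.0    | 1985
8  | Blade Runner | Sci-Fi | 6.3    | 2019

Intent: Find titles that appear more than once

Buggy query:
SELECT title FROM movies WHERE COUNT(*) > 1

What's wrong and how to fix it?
Bug: WHERE can't reference COUNT(*); aggregates are computed after WHERE

Fix: Group first, then use HAVING for the count condition

Corrected query:
SELECT title FROM movies GROUP BY title HAVING COUNT(*) > 1

Result:
title    
---------
Inception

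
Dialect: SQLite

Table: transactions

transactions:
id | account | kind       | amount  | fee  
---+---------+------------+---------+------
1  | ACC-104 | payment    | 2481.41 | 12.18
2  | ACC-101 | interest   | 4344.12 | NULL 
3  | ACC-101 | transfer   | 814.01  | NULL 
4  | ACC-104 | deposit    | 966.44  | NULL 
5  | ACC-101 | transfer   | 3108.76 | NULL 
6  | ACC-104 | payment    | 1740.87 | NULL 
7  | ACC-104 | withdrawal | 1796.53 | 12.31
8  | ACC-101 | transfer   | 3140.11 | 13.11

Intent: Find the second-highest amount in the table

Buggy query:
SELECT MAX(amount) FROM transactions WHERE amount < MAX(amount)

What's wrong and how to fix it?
Bug: The inner MAX is an aggregate inside WHERE, which is not allowed

Fix: Compute the overall MAX in a subquery, then take MAX of rows below it

Corrected query:
SELECT MAX(amount) FROM transactions WHERE amount < (SELECT MAX(amount) FROM transactions)

Result:
MAX(amount)
-----------
3140.11    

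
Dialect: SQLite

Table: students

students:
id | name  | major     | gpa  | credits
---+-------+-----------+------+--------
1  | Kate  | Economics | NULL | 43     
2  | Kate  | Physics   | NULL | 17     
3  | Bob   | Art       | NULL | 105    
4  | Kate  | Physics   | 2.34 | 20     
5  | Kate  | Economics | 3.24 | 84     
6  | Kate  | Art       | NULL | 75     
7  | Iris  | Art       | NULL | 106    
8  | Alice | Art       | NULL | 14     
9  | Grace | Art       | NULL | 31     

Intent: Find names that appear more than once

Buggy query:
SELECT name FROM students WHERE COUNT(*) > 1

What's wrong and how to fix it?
Bug: WHERE can't reference COUNT(*); aggregates are computed after WHERE

Fix: GROUP BY name, then filter groups with HAVING COUNT(*) > 1

Corrected query:
SELECT name FROM students GROUP BY name HAVING COUNT(*) > 1

Result:
name
----
Kate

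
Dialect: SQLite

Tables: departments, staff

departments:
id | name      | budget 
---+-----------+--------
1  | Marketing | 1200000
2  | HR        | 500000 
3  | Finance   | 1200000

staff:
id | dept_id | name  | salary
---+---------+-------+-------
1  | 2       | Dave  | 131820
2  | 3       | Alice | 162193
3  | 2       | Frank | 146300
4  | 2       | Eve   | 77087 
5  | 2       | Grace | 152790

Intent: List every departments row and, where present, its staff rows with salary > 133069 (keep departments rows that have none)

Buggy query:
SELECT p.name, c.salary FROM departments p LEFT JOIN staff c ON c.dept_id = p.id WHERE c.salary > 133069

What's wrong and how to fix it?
Bug: Filtering c.salary in WHERE discards the NULL rows produced by LEFT JOIN, turning it into an inner join

Fix: Move the right-table condition into the ON clause so unmatched parents are kept

Corrected query:
SELECT p.name, c.salary FROM departments p LEFT JOIN staff c ON c.dept_id = p.id AND c.salary > 133069

Result:
name      | salary
----------+-------
Marketing | NULL  
HR        | 146300
HR        | 152790
Finance   | 162193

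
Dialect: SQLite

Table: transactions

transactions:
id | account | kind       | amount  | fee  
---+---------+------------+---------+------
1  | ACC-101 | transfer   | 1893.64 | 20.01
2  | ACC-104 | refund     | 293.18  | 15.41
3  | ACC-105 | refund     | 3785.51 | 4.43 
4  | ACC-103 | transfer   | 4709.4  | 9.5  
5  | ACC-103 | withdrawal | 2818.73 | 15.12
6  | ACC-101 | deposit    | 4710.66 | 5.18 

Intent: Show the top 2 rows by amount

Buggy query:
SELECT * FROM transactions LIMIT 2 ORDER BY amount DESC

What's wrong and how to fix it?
Bug: ORDER BY cannot follow LIMIT; LIMIT is the final clause

Fix: Sort with ORDER BY, then apply LIMIT

Corrected query:
SELECT * FROM transactions ORDER BY amount DESC LIMIT 2

Result:
id | account | kind     | amount  | fee 
---+---------+----------+---------+-----
6  | ACC-101 | deposit  | 4710.66 | 5.18
4  | ACC-103 | transfer | 4709.4  | 9.5 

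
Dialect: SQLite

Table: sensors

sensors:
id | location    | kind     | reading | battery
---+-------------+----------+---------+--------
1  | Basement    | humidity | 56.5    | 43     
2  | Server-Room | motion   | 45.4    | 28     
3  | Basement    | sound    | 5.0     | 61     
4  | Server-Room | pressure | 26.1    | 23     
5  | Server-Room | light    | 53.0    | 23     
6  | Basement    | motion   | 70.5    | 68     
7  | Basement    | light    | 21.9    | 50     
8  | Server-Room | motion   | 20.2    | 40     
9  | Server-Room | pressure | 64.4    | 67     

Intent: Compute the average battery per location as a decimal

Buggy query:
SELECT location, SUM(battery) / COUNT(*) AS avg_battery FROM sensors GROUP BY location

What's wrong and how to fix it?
Bug: Both operands are integers, so '/' performs integer division and truncates

Fix: Cast one side to REAL so the division keeps the fractional part

Corrected query:
SELECT location, SUM(battery) * 1.0 / COUNT(*) AS avg_battery FROM sensors GROUP BY location

Result:
location    | avg_battery
------------+------------
Basement    | 55.5       
Server-Room | 36.2       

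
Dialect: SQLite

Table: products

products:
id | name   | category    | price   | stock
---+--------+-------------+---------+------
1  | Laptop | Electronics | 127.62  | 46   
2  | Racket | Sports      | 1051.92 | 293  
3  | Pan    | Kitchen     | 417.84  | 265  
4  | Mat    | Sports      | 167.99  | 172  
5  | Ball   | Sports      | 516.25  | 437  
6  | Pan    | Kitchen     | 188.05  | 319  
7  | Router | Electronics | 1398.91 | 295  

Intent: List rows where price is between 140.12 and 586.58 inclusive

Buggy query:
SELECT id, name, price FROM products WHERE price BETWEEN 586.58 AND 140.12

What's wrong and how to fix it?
Bug: The bounds are reversed; BETWEEN a AND b requires a <= b to match anything

Fix: Swap the bounds so the smaller value comes first

Corrected query:
SELECT id, name, price FROM products WHERE price BETWEEN 140.12 AND 586.58

Result:
id | name | price 
---+------+-------
3  | Pan  | 417.84
4  | Mat  | 167.99
5  | Ball | 516.25
6  | Pan  | 188.05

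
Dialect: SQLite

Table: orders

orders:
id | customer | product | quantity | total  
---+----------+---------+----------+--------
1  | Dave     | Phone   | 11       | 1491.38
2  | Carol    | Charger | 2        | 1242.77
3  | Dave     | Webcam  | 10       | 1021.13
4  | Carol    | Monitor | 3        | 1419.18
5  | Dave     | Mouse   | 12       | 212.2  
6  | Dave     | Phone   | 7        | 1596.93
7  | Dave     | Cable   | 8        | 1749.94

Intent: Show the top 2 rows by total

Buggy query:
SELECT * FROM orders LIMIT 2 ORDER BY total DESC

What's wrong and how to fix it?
Bug: ORDER BY cannot follow LIMIT; LIMIT is the final clause

Fix: Sort with ORDER BY, then apply LIMIT

Corrected query:
SELECT * FROM orders ORDER BY total DESC LIMIT 2

Result:
id | customer | product | quantity | total  
---+----------+---------+----------+--------
7  | Dave     | Cable   | 8        | 1749.94
6  | Dave     | Phone   | 7        | 1596.93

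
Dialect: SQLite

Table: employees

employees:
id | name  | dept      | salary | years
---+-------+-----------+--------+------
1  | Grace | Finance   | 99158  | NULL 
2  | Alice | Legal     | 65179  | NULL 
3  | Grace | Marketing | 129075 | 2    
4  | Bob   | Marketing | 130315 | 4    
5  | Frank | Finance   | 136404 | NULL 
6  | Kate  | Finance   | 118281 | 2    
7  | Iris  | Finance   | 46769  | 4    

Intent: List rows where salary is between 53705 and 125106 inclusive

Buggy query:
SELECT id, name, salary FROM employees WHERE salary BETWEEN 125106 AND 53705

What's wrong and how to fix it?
Bug: BETWEEN expects the lower bound first; with 125106 AND 53705 the range is empty

Fix: Write BETWEEN 53705 AND 125106

Corrected query:
SELECT id, name, salary FROM employees WHERE salary BETWEEN 53705 AND 125106

Result:
id | name  | salary
---+-------+-------
1  | Grace | 99158 
2  | Alice | 65179 
6  | Kate  | 118281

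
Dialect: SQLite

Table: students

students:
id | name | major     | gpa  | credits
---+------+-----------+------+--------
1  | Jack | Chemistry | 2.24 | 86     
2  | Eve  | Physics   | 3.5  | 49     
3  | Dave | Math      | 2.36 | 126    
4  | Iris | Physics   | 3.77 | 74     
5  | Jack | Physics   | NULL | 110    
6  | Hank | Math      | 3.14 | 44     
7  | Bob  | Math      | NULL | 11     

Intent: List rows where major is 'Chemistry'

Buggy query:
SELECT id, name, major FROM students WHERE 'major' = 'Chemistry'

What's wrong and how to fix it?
Bug: Single quotes denote string literals in SQL; the column name is being compared as a constant string

Fix: Remove the quotes around the column name (or use double quotes for an identifier)

Corrected query:
SELECT id, name, major FROM students WHERE major = 'Chemistry'

Result:
id | name | major    
---+------+----------
1  | Jack | Chemistry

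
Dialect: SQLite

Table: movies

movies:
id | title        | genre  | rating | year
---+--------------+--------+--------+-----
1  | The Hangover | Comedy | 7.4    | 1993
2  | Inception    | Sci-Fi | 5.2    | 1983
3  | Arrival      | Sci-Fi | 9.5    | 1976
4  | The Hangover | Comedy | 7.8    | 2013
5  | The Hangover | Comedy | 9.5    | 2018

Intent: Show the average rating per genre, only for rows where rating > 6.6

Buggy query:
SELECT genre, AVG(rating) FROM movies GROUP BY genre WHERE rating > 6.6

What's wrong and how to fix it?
Bug: WHERE cannot follow GROUP BY

Fix: Place WHERE between FROM and GROUP BY

Corrected query:
SELECT genre, AVG(rating) FROM movies WHERE rating > 6.6 GROUP BY genre

Result:
genre  | AVG(rating)
-------+------------
Comedy | 8.233333   
Sci-Fi | 9.5        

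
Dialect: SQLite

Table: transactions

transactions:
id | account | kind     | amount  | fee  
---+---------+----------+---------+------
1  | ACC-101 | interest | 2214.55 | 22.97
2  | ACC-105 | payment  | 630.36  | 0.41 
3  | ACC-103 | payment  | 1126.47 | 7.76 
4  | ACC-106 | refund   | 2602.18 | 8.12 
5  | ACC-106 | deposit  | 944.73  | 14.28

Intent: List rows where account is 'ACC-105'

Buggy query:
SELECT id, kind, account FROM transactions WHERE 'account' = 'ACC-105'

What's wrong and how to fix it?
Bug: 'account' in single quotes is a string literal, not the column; the comparison is literal-vs-literal and never true

Fix: Remove the quotes around the column name (or use double quotes for an identifier)

Corrected query:
SELECT id, kind, account FROM transactions WHERE account = 'ACC-105'

Result:
id | kind    | account
---+---------+--------
2  | payment | ACC-105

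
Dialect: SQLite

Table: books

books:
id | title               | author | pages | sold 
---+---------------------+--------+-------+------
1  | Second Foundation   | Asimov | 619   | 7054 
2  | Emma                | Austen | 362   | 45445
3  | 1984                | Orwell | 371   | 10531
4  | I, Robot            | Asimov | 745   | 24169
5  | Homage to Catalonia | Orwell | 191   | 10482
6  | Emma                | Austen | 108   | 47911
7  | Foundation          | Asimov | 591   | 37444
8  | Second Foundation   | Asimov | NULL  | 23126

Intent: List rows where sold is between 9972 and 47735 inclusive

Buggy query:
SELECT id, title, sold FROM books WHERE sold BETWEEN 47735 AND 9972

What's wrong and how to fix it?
Bug: BETWEEN expects the lower bound first; with 47735 AND 9972 the range is empty

Fix: Write BETWEEN 9972 AND 47735

Corrected query:
SELECT id, title, sold FROM books WHERE sold BETWEEN 9972 AND 47735

Result:
id | title               | sold 
---+---------------------+------
2  | Emma                | 45445
3  | 1984                | 10531
4  | I, Robot            | 24169
5  | Homage to Catalonia | 10482
7  | Foundation          | 37444
8  | Second Foundation   | 23126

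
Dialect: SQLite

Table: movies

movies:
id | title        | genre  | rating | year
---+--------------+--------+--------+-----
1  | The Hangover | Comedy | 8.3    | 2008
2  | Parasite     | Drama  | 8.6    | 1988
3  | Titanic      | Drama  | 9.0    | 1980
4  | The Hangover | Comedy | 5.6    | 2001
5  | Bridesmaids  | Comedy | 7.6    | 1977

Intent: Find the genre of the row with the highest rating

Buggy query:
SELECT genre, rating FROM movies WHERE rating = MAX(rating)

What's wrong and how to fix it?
Bug: MAX(rating) is an aggregate and cannot be used directly in WHERE

Fix: Use a subquery: WHERE rating = (SELECT MAX(rating) FROM movies)

Corrected query:
SELECT genre, rating FROM movies WHERE rating = (SELECT MAX(rating) FROM movies)

Result:
genre | rating
------+-------
Drama | 9     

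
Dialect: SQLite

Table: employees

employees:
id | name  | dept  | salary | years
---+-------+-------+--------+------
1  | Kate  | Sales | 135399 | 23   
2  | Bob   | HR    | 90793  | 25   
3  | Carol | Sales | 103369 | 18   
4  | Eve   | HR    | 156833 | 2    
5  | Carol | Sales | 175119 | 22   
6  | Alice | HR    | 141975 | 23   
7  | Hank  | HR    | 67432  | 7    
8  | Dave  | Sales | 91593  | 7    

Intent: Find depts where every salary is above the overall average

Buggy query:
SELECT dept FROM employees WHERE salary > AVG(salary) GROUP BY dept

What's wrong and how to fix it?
Bug: WHERE evaluates per row before aggregation, so AVG() is unavailable

Fix: Compute the overall average in a scalar subquery and compare each group's MIN against it in HAVING

Corrected query:
SELECT dept FROM employees GROUP BY dept HAVING MIN(salary) > (SELECT AVG(salary) FROM employees)

Result:
(no rows)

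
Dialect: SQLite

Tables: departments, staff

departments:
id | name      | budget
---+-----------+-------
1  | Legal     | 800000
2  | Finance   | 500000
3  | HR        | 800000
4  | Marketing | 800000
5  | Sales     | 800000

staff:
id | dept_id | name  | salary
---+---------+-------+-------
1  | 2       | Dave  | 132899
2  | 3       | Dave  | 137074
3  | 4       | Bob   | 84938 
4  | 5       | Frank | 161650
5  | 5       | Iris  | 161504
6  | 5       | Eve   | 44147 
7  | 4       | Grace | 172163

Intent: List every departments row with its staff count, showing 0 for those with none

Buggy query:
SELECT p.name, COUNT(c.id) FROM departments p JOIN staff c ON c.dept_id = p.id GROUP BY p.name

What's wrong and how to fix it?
Bug: An inner join excludes parents with zero children

Fix: Switch to LEFT JOIN to retain unmatched parent rows

Corrected query:
SELECT p.name, COUNT(c.id) FROM departments p LEFT JOIN staff c ON c.dept_id = p.id GROUP BY p.name

Result:
name      | COUNT(c.id)
----------+------------
Finance   | 1          
HR        | 1          
Legal     | 0          
Marketing | 2          
Sales     | 3          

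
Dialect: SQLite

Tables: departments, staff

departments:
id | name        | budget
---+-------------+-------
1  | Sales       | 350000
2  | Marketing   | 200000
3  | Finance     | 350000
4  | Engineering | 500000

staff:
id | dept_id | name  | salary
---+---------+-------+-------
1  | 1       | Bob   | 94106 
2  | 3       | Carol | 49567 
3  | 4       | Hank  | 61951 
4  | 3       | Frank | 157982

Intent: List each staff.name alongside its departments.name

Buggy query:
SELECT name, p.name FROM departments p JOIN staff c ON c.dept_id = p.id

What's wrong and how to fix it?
Bug: 'name' exists in both joined tables, so the database can't tell which one is meant

Fix: Qualify the column with its table alias (c.name)

Corrected query:
SELECT c.name, p.name FROM departments p JOIN staff c ON c.dept_id = p.id

Result:
name  | name       
------+------------
Bob   | Sales      
Carol | Finance    
Hank  | Engineering
Frank | Finance    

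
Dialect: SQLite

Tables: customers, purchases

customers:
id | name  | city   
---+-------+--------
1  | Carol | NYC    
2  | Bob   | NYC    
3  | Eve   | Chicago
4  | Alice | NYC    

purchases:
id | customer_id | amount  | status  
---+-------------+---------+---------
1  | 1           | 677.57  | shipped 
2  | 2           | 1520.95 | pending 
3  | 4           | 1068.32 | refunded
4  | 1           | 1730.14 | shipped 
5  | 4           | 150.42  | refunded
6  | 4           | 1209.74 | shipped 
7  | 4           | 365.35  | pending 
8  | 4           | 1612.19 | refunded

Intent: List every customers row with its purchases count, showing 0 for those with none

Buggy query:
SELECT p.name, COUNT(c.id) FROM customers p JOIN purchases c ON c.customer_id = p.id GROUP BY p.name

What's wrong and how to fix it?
Bug: INNER JOIN drops customers rows that have no matching purchases rows

Fix: Use LEFT JOIN so parents without children still appear (COUNT(c.id) gives 0)

Corrected query:
SELECT p.name, COUNT(c.id) FROM customers p LEFT JOIN purchases c ON c.customer_id = p.id GROUP BY p.name

Result:
name  | COUNT(c.id)
------+------------
Alice | 5          
Bob   | 1          
Carol | 2          
Eve   | 0          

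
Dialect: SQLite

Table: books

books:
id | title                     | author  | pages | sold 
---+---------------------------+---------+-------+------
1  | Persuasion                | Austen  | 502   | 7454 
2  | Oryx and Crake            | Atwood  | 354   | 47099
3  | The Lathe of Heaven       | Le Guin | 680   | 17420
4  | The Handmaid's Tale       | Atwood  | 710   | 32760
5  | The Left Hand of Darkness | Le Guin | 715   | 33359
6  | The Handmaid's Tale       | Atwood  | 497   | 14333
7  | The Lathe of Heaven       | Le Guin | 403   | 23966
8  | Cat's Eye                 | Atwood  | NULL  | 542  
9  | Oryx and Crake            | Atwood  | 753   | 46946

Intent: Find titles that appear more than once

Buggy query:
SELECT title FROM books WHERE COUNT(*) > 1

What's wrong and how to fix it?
Bug: WHERE can't reference COUNT(*); aggregates are computed after WHERE

Fix: Group first, then use HAVING for the count condition

Corrected query:
SELECT title FROM books GROUP BY title HAVING COUNT(*) > 1

Result:
title              
-------------------
Oryx and Crake     
The Handmaid's Tale
The Lathe of Heaven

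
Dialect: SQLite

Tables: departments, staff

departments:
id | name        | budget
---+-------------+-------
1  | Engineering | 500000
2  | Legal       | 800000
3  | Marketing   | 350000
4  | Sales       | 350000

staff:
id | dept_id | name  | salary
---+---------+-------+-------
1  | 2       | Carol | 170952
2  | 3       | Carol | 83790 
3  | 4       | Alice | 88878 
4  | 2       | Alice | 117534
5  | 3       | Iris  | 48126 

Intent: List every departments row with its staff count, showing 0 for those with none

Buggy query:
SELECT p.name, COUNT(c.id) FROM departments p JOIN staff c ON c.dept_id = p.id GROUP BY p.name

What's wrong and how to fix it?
Bug: INNER JOIN drops departments rows that have no matching staff rows

Fix: Switch to LEFT JOIN to retain unmatched parent rows

Corrected query:
SELECT p.name, COUNT(c.id) FROM departments p LEFT JOIN staff c ON c.dept_id = p.id GROUP BY p.name

Result:
name        | COUNT(c.id)
------------+------------
Engineering | 0          
Legal       | 2          
Marketing   | 2          
Sales       | 1          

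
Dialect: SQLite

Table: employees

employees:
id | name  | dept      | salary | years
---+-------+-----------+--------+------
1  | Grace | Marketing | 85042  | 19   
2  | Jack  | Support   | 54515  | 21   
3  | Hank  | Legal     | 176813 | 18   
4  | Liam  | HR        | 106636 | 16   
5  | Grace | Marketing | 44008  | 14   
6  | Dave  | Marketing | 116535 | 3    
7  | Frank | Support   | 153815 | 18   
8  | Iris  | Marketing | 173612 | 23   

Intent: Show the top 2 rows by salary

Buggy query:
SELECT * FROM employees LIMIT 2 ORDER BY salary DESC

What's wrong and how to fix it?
Bug: ORDER BY cannot follow LIMIT; LIMIT is the final clause

Fix: Swap the clauses: ORDER BY first, then LIMIT

Corrected query:
SELECT * FROM employees ORDER BY salary DESC LIMIT 2

Result:
id | name | dept      | salary | years
---+------+-----------+--------+------
3  | Hank | Legal     | 176813 | 18   
8  | Iris | Marketing | 173612 | 23   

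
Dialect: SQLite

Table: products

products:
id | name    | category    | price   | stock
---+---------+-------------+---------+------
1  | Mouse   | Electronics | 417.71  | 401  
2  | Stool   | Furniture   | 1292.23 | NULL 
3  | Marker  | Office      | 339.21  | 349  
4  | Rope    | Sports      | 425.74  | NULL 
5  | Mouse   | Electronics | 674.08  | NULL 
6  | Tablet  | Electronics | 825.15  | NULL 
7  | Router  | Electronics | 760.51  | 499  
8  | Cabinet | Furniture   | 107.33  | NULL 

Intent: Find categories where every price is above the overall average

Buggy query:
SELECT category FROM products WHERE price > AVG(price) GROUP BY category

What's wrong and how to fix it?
Bug: AVG() is an aggregate; it can't sit directly in WHERE

Fix: Use a subquery for AVG and a HAVING MIN(...) filter so the condition holds for every row in the group

Corrected query:
SELECT category FROM products GROUP BY category HAVING MIN(price) > (SELECT AVG(price) FROM products)

Result:
(no rows)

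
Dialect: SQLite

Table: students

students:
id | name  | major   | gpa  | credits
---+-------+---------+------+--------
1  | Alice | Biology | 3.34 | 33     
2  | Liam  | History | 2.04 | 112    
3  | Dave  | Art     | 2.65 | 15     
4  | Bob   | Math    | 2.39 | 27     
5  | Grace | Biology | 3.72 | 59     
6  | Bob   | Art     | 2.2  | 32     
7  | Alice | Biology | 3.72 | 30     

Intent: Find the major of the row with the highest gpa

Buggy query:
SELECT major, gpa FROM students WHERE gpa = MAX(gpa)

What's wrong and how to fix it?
Bug: WHERE is evaluated per row; an aggregate over the whole table isn't defined there

Fix: Use a subquery: WHERE gpa = (SELECT MAX(gpa) FROM students)

Corrected query:
SELECT major, gpa FROM students WHERE gpa = (SELECT MAX(gpa) FROM students)

Result:
major   | gpa 
--------+-----
Biology | 3.72
Biology | 3.72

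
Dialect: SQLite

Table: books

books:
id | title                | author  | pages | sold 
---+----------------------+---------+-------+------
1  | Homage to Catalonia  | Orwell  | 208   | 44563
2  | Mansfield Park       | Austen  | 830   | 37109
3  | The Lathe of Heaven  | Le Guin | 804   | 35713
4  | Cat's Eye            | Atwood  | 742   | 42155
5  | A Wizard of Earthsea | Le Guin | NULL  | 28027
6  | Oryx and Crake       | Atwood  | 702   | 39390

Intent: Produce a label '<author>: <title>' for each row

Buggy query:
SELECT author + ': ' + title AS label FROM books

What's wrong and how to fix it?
Bug: SQLite uses || for string concatenation; + coerces text to numbers (yielding 0)

Fix: Replace + with || to concatenate text

Corrected query:
SELECT author || ': ' || title AS label FROM books

Result:
label                        
-----------------------------
Orwell: Homage to Catalonia  
Austen: Mansfield Park       
Le Guin: The Lathe of Heaven 
Atwood: Cat's Eye            
Le Guin: A Wizard of Earthsea
Atwood: Oryx and Crake       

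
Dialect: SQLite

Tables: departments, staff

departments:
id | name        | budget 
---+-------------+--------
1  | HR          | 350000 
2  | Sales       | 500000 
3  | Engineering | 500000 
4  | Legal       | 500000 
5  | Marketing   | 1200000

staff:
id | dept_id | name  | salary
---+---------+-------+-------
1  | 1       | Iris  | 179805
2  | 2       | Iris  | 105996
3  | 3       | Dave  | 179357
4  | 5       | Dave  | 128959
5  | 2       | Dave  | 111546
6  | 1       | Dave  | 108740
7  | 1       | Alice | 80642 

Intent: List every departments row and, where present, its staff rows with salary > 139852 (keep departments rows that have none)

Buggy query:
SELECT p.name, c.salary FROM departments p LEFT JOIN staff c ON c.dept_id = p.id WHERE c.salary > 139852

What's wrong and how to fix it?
Bug: A WHERE condition on the right-hand table after LEFT JOIN drops unmatched parents

Fix: Put 'c.salary > 139852' in the JOIN's ON clause instead of WHERE

Corrected query:
SELECT p.name, c.salary FROM departments p LEFT JOIN staff c ON c.dept_id = p.id AND c.salary > 139852

Result:
name        | salary
------------+-------
HR          | 179805
Sales       | NULL  
Engineering | 179357
Legal       | NULL  
Marketing   | NULL  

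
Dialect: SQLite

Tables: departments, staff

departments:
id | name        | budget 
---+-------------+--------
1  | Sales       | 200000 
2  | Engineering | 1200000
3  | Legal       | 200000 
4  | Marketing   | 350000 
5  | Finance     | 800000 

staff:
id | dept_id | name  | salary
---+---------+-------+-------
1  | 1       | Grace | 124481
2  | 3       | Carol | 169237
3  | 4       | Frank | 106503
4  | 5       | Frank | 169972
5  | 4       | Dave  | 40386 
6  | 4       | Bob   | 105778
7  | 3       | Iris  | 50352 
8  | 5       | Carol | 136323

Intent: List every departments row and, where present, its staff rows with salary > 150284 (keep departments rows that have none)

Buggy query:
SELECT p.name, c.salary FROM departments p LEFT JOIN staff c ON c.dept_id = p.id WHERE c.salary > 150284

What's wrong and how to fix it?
Bug: Filtering c.salary in WHERE discards the NULL rows produced by LEFT JOIN, turning it into an inner join

Fix: Put 'c.salary > 150284' in the JOIN's ON clause instead of WHERE

Corrected query:
SELECT p.name, c.salary FROM departments p LEFT JOIN staff c ON c.dept_id = p.id AND c.salary > 150284

Result:
name        | salary
------------+-------
Sales       | NULL  
Engineering | NULL  
Legal       | 169237
Marketing   | NULL  
Finance     | 169972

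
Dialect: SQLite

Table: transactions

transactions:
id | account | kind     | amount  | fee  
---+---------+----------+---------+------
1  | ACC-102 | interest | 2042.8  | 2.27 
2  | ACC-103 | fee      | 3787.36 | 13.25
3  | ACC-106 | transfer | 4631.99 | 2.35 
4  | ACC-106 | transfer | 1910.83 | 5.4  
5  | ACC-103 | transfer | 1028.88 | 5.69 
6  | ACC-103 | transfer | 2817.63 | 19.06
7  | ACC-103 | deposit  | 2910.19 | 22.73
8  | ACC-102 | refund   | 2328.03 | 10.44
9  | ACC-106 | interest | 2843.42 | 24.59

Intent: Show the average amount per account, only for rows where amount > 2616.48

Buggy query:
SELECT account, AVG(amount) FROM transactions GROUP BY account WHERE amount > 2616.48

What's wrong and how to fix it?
Bug: Row-level WHERE must come before GROUP BY in the clause order

Fix: Move the WHERE clause before GROUP BY

Corrected query:
SELECT account, AVG(amount) FROM transactions WHERE amount > 2616.48 GROUP BY account

Result:
account | AVG(amount)
--------+------------
ACC-103 | 3171.726667
ACC-106 | 3737.705   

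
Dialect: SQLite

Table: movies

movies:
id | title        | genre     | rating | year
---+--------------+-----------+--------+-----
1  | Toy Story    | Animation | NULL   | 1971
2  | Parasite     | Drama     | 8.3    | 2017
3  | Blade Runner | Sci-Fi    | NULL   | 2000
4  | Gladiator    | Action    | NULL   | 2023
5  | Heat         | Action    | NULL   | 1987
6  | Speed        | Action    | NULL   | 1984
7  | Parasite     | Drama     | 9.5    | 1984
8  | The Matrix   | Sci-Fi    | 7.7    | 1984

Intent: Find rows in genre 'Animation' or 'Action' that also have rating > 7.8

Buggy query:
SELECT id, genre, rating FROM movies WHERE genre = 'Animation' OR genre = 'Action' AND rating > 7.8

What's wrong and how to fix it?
Bug: Without parentheses, AND is evaluated before OR, so the rating filter only applies to the 'Action' branch

Fix: Add parentheses around the OR so the AND applies to both alternatives

Corrected query:
SELECT id, genre, rating FROM movies WHERE (genre = 'Animation' OR genre = 'Action') AND rating > 7.8

Result:
(no rows)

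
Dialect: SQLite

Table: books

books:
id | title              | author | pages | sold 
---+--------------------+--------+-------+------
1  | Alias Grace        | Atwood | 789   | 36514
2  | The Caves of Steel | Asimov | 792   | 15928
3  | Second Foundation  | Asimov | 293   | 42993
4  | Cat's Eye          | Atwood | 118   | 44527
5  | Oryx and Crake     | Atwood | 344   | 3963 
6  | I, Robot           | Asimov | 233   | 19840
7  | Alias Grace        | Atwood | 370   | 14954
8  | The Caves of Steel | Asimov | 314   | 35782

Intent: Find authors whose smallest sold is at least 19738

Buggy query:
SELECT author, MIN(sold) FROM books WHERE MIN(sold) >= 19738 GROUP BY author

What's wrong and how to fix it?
Bug: MIN() in WHERE is a misuse of aggregate

Fix: Replace WHERE with HAVING after the GROUP BY

Corrected query:
SELECT author, MIN(sold) FROM books GROUP BY author HAVING MIN(sold) >= 19738

Result:
(no rows)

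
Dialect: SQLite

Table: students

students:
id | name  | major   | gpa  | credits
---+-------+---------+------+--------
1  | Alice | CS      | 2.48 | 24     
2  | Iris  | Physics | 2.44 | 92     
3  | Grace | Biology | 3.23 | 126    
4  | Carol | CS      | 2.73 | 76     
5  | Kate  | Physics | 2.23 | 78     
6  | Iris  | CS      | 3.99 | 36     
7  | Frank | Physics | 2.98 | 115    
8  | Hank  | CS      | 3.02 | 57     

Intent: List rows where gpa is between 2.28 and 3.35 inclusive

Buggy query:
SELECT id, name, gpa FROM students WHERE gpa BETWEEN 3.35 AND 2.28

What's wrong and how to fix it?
Bug: BETWEEN expects the lower bound first; with 3.35 AND 2.28 the range is empty

Fix: Swap the bounds so the smaller value comes first

Corrected query:
SELECT id, name, gpa FROM students WHERE gpa BETWEEN 2.28 AND 3.35

Result:
id | name  | gpa 
---+-------+-----
1  | Alice | 2.48
2  | Iris  | 2.44
3  | Grace | 3.23
4  | Carol | 2.73
7  | Frank | 2.98
8  | Hank  | 3.02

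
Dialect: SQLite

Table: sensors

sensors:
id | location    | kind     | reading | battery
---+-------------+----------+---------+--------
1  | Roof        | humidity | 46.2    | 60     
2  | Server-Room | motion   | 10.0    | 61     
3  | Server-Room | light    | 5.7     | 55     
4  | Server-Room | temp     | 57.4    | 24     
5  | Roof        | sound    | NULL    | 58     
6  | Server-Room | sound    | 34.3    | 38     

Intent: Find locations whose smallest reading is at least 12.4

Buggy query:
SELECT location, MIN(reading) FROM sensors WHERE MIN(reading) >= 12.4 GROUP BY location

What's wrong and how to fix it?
Bug: MIN() in WHERE is a misuse of aggregate

Fix: Use HAVING for the per-group MIN condition

Corrected query:
SELECT location, MIN(reading) FROM sensors GROUP BY location HAVING MIN(reading) >= 12.4

Result:
location | MIN(reading)
---------+-------------
Roof     | 46.2        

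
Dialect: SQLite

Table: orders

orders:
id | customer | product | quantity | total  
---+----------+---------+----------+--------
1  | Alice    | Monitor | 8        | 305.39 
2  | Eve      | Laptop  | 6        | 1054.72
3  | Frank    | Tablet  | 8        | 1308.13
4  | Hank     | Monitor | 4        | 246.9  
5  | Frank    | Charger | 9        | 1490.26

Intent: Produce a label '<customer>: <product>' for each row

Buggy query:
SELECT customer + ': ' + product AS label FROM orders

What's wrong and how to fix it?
Bug: '+' is numeric addition; on text columns SQLite converts them to 0 instead of concatenating

Fix: Replace + with || to concatenate text

Corrected query:
SELECT customer || ': ' || product AS label FROM orders

Result:
label         
--------------
Alice: Monitor
Eve: Laptop   
Frank: Tablet 
Hank: Monitor 
Frank: Charger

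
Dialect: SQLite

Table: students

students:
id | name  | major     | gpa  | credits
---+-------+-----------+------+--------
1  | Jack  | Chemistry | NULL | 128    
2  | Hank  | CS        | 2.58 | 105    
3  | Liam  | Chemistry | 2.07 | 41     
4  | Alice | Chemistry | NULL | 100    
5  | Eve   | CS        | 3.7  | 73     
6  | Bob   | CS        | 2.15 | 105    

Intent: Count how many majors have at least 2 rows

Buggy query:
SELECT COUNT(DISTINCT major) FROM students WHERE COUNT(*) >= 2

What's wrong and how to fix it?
Bug: WHERE filters individual rows, not groups, so a group-level COUNT is invalid there

Fix: Group first with HAVING COUNT(*) >= 2, then COUNT the resulting groups

Corrected query:
SELECT COUNT(*) FROM (SELECT major FROM students GROUP BY major HAVING COUNT(*) >= 2)

Result:
COUNT(*)
--------
2       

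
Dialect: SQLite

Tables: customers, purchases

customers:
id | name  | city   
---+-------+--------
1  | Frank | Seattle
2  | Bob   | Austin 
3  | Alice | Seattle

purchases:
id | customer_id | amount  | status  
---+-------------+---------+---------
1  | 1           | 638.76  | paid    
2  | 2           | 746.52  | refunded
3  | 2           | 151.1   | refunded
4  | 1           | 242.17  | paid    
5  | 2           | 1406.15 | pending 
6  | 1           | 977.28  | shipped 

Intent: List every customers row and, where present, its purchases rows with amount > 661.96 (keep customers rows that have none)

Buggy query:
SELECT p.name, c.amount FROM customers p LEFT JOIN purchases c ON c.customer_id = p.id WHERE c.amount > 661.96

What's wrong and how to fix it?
Bug: Filtering c.amount in WHERE discards the NULL rows produced by LEFT JOIN, turning it into an inner join

Fix: Put 'c.amount > 661.96' in the JOIN's ON clause instead of WHERE

Corrected query:
SELECT p.name, c.amount FROM customers p LEFT JOIN purchases c ON c.customer_id = p.id AND c.amount > 661.96

Result:
name  | amount 
------+--------
Frank | 977.28 
Bob   | 746.52 
Bob   | 1406.15
Alice | NULL   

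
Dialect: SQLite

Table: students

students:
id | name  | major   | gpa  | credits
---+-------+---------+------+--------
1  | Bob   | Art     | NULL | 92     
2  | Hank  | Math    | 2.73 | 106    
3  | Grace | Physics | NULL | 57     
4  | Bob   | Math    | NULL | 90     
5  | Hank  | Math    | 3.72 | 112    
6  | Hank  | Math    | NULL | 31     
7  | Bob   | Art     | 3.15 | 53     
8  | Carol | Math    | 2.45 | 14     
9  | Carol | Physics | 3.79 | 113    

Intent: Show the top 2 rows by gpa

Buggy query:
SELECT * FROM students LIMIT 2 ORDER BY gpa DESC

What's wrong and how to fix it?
Bug: LIMIT must come after ORDER BY

Fix: Sort with ORDER BY, then apply LIMIT

Corrected query:
SELECT * FROM students ORDER BY gpa DESC LIMIT 2

Result:
id | name  | major   | gpa  | credits
---+-------+---------+------+--------
9  | Carol | Physics | 3.79 | 113    
5  | Hank  | Math    | 3.72 | 112    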